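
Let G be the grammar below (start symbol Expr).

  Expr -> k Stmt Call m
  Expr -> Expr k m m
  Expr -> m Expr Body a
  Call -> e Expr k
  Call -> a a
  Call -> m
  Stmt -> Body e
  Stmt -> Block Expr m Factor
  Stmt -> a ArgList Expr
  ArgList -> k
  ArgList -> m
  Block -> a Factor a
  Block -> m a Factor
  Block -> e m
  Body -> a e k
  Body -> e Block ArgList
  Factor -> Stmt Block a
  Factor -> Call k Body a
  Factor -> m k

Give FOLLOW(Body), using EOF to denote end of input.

{ a, e }

In Expr -> m Expr Body a: add FIRST(a) = { a }.
In Stmt -> Body e: add FIRST(e) = { e }.
In Factor -> Call k Body a: add FIRST(a) = { a }.
Union: FOLLOW(Body) = { a, e }.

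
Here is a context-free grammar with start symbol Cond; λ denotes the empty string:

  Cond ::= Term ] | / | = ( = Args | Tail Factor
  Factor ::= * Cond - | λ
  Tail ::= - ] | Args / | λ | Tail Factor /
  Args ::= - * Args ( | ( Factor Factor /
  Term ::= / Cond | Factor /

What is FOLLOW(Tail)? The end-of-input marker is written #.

{ #, *, -, /, ] }

In Cond ::= Tail Factor: add FIRST(Factor)\{λ} = { * }.
  Since Factor is nullable, also add FOLLOW(Cond) = { #, -, ] }.
In Tail ::= Tail Factor /: add FIRST(Factor /) = { *, / }.
Union: FOLLOW(Tail) = { #, *, -, /, ] }.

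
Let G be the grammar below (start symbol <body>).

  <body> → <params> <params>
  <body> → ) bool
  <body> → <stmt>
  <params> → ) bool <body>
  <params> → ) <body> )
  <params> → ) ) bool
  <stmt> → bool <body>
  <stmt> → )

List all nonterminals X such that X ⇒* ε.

{ } (none)

No nonterminal has an empty production or an RHS whose symbols are all nullable.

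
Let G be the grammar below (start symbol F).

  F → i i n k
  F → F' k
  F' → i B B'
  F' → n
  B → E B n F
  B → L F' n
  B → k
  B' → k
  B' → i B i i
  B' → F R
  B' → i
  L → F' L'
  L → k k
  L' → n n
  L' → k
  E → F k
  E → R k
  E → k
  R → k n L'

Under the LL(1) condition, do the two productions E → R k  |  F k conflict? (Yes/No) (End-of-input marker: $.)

FIRST(R k) = { k } and FIRST(F k) = { i, n }.
The FIRST sets are disjoint and neither alternative is nullable — no conflict.

No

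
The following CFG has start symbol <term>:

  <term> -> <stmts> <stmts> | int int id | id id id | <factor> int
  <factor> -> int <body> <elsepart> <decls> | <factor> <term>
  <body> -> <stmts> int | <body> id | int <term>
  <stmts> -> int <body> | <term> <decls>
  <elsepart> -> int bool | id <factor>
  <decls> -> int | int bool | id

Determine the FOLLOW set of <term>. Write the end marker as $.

{ $, id, int }

<term> is the start symbol, so $ ∈ FOLLOW(<term>).
In <factor> -> <factor> <term>: <term> is at the end, add FOLLOW(<factor>) = { id, int }.
In <body> -> int <term>: <term> is at the end, add FOLLOW(<body>) = { $, id, int }.
In <stmts> -> <term> <decls>: add FIRST(<decls>) = { id, int }.
Union: FOLLOW(<term>) = { $, id, int }.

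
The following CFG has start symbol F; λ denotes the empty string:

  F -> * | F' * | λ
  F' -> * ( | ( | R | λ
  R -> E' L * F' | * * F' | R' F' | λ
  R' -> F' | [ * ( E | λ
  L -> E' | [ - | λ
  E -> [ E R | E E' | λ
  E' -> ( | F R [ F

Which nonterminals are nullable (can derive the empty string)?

Directly nullable (have an λ-production): F, F', R, R', L, E.
No other nonterminal has a production whose RHS symbols are all nullable.

{ E, F, F', L, R, R' }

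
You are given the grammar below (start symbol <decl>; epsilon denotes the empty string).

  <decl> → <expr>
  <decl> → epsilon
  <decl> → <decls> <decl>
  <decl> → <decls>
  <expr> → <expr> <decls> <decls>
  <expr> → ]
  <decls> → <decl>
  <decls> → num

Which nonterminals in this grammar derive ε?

{ <decl>, <decls> }

Directly nullable (have an epsilon-production): <decl>.
<decls> → <decl> with every symbol nullable, so <decls> is nullable.
No other nonterminal has a production whose RHS symbols are all nullable.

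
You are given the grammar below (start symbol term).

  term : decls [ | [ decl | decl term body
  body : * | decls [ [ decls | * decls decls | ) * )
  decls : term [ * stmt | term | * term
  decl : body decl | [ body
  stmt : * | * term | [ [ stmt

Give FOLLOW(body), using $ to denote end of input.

{ $, ), *, [ }

In term : decl term body: body is at the end, add FOLLOW(term) = { $, ), *, [ }.
In decl : body decl: add FIRST(decl) = { ), *, [ }.
In decl : [ body: body is at the end, add FOLLOW(decl) = { $, ), *, [ }.
Union: FOLLOW(body) = { $, ), *, [ }.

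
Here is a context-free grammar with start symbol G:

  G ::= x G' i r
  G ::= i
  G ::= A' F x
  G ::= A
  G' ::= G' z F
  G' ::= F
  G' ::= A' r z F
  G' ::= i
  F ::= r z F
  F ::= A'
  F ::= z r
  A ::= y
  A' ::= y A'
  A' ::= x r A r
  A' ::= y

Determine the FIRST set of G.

G ::= x G' i r contributes {x}.
G ::= i contributes {i}.
From G ::= A' F x: add FIRST(A') = { x, y }.
From G ::= A: add FIRST(A) = { y }.
Union: FIRST(G) = { i, x, y }.

{ i, x, y }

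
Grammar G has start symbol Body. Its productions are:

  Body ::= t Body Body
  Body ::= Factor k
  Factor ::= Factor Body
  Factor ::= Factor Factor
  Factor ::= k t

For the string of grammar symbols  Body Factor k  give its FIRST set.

{ k, t }

Add FIRST(Body) = { k, t }; Body is not nullable, stop.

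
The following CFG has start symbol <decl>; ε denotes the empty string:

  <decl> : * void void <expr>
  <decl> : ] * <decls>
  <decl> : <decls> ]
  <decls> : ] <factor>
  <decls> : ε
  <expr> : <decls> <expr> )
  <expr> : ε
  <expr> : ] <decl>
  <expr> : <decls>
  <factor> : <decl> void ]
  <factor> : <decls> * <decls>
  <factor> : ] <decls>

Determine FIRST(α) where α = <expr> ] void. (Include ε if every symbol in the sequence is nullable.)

{ ), ] }

Add FIRST(<expr>)\{ε} = { ), ] }; <expr> is nullable, continue.
] is a terminal; add {]} and stop.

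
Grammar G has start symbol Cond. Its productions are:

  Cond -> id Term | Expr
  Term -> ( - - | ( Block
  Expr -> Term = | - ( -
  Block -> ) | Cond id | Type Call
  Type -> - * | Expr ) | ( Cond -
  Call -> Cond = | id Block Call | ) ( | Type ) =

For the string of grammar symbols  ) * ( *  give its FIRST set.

) is a terminal; add {)} and stop.

{ ) }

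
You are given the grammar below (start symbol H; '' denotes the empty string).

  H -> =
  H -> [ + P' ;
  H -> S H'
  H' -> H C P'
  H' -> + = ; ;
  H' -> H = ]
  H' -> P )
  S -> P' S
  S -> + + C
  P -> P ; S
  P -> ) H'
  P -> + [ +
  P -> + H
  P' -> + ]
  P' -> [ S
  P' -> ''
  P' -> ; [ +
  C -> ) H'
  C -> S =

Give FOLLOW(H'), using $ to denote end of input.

In H -> S H': H' is at the end, add FOLLOW(H) = { $, ), +, ;, =, [ }.
In P -> ) H': H' is at the end, add FOLLOW(P) = { ), ; }.
In C -> ) H': H' is at the end, add FOLLOW(C) = { $, ), +, ;, =, [ }.
Union: FOLLOW(H') = { $, ), +, ;, =, [ }.

{ $, ), +, ;, =, [ }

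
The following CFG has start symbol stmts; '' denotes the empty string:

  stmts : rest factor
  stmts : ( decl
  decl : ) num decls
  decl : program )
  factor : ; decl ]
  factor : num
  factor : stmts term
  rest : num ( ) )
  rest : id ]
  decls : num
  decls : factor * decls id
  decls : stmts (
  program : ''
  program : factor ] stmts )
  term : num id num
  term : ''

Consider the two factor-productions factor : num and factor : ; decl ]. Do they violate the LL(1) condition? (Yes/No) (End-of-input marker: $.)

FIRST(num) = { num } and FIRST(; decl ]) = { ; }.
The FIRST sets are disjoint and neither alternative is nullable — no conflict.

No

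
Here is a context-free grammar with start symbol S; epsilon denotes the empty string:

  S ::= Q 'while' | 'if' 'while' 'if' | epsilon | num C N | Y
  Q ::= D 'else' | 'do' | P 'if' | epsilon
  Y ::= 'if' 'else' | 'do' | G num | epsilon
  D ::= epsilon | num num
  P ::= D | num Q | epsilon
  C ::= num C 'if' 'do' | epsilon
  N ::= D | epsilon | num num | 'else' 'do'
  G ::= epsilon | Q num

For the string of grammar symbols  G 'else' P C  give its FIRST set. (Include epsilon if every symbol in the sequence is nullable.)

Add FIRST(G)\{epsilon} = { 'do', 'else', 'if', num }; G is nullable, continue.
'else' is a terminal; add {'else'} and stop.

{ 'do', 'else', 'if', num }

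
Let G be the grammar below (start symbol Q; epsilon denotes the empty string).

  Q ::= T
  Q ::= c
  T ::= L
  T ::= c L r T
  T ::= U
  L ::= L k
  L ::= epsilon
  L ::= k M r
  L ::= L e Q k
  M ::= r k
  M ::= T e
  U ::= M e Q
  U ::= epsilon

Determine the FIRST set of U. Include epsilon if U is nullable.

From U ::= M e Q: add FIRST(M) = { c, e, k, r }.
U ::= epsilon contributes epsilon.
Union: FIRST(U) = { c, e, k, r, epsilon }.

{ c, e, k, r, epsilon }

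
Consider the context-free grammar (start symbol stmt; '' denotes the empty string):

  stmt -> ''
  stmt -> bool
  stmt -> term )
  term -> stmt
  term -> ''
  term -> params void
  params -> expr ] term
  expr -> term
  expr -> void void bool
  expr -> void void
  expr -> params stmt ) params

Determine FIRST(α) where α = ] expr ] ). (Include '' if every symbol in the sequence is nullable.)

] is a terminal; add {]} and stop.

{ ] }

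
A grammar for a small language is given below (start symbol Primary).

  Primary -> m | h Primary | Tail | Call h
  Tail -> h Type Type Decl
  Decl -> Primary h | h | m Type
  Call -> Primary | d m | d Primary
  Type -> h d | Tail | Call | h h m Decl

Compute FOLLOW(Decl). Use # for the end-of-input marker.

{ #, d, h, m }

In Tail -> h Type Type Decl: Decl is at the end, add FOLLOW(Tail) = { #, d, h, m }.
In Type -> h h m Decl: Decl is at the end, add FOLLOW(Type) = { #, d, h, m }.
Union: FOLLOW(Decl) = { #, d, h, m }.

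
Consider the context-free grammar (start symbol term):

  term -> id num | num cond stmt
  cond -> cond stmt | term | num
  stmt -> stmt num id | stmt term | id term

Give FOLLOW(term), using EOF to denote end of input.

term is the start symbol, so EOF ∈ FOLLOW(term).
In cond -> term: term is at the end, add FOLLOW(cond) = { id }.
In stmt -> stmt term: term is at the end, add FOLLOW(stmt) = { EOF, id, num }.
In stmt -> id term: term is at the end, add FOLLOW(stmt) = { EOF, id, num }.
Union: FOLLOW(term) = { EOF, id, num }.

{ EOF, id, num }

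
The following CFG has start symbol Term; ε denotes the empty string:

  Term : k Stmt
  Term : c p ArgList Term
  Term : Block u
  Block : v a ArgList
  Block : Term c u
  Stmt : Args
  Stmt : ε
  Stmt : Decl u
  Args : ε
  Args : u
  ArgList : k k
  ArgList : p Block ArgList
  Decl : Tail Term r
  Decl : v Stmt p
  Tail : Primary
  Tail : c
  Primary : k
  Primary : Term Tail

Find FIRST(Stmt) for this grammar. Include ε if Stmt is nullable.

{ c, k, u, v, ε }

From Stmt : Args: add FIRST(Args) = { u, ε } (including ε since Args is nullable).
Stmt : ε contributes ε.
From Stmt : Decl u: add FIRST(Decl) = { c, k, v }.
Union: FIRST(Stmt) = { c, k, u, v, ε }.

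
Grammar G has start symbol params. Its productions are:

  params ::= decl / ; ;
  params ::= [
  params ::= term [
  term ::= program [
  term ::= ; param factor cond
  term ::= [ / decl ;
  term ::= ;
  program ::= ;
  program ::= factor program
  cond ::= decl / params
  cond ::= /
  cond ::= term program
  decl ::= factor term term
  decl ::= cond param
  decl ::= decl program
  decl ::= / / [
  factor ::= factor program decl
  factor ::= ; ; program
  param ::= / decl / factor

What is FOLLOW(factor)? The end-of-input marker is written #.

{ /, ;, [ }

In term ::= ; param factor cond: add FIRST(cond) = { /, ;, [ }.
In program ::= factor program: add FIRST(program) = { ; }.
In decl ::= factor term term: add FIRST(term term) = { ;, [ }.
In factor ::= factor program decl: add FIRST(program decl) = { ; }.
In param ::= / decl / factor: factor is at the end, add FOLLOW(param) = { /, ;, [ }.
Union: FOLLOW(factor) = { /, ;, [ }.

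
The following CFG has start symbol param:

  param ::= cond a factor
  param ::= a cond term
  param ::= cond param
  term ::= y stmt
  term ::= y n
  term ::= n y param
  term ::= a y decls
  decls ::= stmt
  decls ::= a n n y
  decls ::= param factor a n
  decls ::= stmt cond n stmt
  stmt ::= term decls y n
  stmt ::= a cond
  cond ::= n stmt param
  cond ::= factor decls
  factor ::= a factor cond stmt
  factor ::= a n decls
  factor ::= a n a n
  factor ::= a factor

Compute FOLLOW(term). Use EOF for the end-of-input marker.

{ EOF, a, n, y }

In param ::= a cond term: term is at the end, add FOLLOW(param) = { EOF, a, n, y }.
In stmt ::= term decls y n: add FIRST(decls y n) = { a, n, y }.
Union: FOLLOW(term) = { EOF, a, n, y }.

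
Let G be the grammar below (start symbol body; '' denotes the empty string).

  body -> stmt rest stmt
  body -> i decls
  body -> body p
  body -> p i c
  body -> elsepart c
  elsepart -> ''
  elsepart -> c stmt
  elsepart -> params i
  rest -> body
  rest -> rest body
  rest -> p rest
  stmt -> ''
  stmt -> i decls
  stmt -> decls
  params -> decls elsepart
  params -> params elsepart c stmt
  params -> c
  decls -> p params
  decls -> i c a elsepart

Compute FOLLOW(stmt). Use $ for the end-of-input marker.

{ $, c, i, p }

In body -> stmt rest stmt: add FIRST(rest stmt) = { c, i, p }.
In body -> stmt rest stmt: stmt is at the end, add FOLLOW(body) = { $, c, i, p }.
In elsepart -> c stmt: stmt is at the end, add FOLLOW(elsepart) = { $, c, i, p }.
In params -> params elsepart c stmt: stmt is at the end, add FOLLOW(params) = { $, c, i, p }.
Union: FOLLOW(stmt) = { $, c, i, p }.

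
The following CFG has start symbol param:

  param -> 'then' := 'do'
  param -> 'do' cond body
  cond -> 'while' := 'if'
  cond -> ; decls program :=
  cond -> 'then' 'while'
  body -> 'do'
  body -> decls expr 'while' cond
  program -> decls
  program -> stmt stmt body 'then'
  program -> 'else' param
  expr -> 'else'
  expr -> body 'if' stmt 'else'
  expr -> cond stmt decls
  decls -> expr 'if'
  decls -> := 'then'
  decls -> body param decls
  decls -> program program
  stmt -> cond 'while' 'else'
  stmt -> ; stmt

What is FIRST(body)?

body -> 'do' contributes {'do'}.
From body -> decls expr 'while' cond: add FIRST(decls) = { 'do', 'else', 'then', 'while', :=, ; }.
Union: FIRST(body) = { 'do', 'else', 'then', 'while', :=, ; }.

{ 'do', 'else', 'then', 'while', :=, ; }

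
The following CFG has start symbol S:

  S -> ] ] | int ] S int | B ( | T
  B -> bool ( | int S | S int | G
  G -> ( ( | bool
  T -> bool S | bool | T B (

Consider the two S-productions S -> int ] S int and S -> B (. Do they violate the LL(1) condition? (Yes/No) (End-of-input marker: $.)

Yes

FIRST(int ] S int) = { int } and FIRST(B () = { (, ], bool, int }.
Both contain int, so the two alternatives are not disjoint — LL(1) conflict.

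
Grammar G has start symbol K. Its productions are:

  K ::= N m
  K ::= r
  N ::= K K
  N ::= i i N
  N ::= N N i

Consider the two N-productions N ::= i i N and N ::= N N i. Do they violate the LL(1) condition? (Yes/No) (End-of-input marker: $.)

Yes

FIRST(i i N) = { i } and FIRST(N N i) = { i, r }.
Both contain i, so the two alternatives are not disjoint — LL(1) conflict.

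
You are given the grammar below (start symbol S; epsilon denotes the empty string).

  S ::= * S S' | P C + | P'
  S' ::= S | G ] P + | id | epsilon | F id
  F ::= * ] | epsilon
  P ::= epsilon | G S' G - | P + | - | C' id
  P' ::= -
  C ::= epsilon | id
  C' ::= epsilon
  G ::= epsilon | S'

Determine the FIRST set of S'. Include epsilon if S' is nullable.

{ *, +, -, ], id, epsilon }

From S' ::= S: add FIRST(S) = { *, +, -, ], id }.
From S' ::= G ] P +: G nullable, take FIRST(G) ∪ {]} = { *, +, -, ], id }.
S' ::= id contributes {id}.
S' ::= epsilon contributes epsilon.
From S' ::= F id: F nullable, take FIRST(F) ∪ {id} = { *, id }.
Union: FIRST(S') = { *, +, -, ], id, epsilon }.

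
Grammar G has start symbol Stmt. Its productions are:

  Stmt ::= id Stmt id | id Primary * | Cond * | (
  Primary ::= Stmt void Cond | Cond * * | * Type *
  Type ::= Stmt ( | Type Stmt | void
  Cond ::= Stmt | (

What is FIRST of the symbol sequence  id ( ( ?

{ id }

id is a terminal; add {id} and stop.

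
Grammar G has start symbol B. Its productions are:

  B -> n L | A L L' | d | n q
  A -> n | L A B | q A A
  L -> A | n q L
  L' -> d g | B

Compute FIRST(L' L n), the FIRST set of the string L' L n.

{ d, n, q }

Add FIRST(L') = { d, n, q }; L' is not nullable, stop.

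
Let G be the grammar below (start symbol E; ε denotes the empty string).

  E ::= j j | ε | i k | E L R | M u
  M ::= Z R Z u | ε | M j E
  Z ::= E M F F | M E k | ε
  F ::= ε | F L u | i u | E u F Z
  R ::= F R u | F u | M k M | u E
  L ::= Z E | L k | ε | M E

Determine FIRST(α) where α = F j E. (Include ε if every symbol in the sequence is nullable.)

{ i, j, k, u }

Add FIRST(F)\{ε} = { i, j, k, u }; F is nullable, continue.
j is a terminal; add {j} and stop.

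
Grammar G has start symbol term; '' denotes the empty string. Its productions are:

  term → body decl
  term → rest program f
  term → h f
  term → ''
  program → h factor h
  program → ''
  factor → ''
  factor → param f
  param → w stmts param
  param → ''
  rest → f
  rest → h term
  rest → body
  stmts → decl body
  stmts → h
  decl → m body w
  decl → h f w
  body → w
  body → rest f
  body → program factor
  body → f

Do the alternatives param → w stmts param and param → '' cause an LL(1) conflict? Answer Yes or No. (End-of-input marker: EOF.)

No

FIRST(w stmts param) = { w } and FIRST('') = { '' }.
The second is nullable but FOLLOW(param) = { f } is disjoint from FIRST of the first.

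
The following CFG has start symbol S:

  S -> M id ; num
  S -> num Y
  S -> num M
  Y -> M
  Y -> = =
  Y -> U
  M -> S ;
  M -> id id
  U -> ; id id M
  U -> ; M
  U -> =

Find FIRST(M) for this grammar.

From M -> S ;: add FIRST(S) = { id, num }.
M -> id id contributes {id}.
Union: FIRST(M) = { id, num }.

{ id, num }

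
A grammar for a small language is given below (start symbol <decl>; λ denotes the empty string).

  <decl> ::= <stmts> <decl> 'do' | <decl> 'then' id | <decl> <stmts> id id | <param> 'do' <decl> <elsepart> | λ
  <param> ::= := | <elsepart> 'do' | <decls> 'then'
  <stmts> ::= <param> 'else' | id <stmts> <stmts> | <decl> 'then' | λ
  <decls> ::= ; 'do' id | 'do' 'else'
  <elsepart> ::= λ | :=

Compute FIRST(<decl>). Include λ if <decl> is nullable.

{ 'do', 'then', :=, ;, id, λ }

From <decl> ::= <stmts> <decl> 'do': <stmts>, <decl> nullable, take FIRST(<stmts>) ∪ FIRST(<decl>) ∪ {'do'} = { 'do', 'then', :=, ;, id }.
From <decl> ::= <decl> 'then' id: <decl> nullable, take FIRST(<decl>) ∪ {'then'} = { 'do', 'then', :=, ;, id }.
From <decl> ::= <decl> <stmts> id id: <decl>, <stmts> nullable, take FIRST(<decl>) ∪ FIRST(<stmts>) ∪ {id} = { 'do', 'then', :=, ;, id }.
From <decl> ::= <param> 'do' <decl> <elsepart>: add FIRST(<param>) = { 'do', :=, ; }.
<decl> ::= λ contributes λ.
Union: FIRST(<decl>) = { 'do', 'then', :=, ;, id, λ }.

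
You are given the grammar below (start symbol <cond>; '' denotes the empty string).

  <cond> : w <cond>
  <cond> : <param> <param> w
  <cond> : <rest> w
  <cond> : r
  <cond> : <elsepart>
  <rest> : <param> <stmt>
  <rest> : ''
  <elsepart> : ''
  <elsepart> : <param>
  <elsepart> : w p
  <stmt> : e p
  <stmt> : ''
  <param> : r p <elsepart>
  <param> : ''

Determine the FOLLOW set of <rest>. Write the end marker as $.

In <cond> : <rest> w: add FIRST(w) = { w }.
Union: FOLLOW(<rest>) = { w }.

{ w }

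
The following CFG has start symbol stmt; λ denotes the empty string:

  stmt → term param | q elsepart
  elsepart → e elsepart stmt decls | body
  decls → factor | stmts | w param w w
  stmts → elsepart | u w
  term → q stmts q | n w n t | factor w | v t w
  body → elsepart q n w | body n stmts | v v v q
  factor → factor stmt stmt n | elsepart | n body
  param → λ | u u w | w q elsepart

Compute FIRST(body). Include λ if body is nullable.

From body → elsepart q n w: add FIRST(elsepart) = { e, v }.
From body → body n stmts: add FIRST(body) = { e, v }.
body → v v v q contributes {v}.
Union: FIRST(body) = { e, v }.

{ e, v }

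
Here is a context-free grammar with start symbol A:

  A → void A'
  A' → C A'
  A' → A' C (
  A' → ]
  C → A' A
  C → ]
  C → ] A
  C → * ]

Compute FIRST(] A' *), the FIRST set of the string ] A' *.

] is a terminal; add {]} and stop.

{ ] }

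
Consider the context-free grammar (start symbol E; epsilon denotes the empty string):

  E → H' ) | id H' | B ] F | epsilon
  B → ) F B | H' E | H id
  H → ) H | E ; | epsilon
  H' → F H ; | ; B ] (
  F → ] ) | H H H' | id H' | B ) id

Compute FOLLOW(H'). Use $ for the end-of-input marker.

In E → H' ): add FIRST()) = { ) }.
In E → id H': H' is at the end, add FOLLOW(E) = { $, ), ;, ] }.
In B → H' E: add FIRST(E)\{epsilon} = { ), ;, ], id }.
  Since E is nullable, also add FOLLOW(B) = { ), ] }.
In F → H H H': H' is at the end, add FOLLOW(F) = { $, ), ;, ], id }.
In F → id H': H' is at the end, add FOLLOW(F) = { $, ), ;, ], id }.
Union: FOLLOW(H') = { $, ), ;, ], id }.

{ $, ), ;, ], id }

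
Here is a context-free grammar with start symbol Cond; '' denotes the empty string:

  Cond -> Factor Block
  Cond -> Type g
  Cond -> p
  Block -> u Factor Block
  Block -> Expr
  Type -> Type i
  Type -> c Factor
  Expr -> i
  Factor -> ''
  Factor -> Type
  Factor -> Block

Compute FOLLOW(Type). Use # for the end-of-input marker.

{ g, i, u }

In Cond -> Type g: add FIRST(g) = { g }.
In Type -> Type i: add FIRST(i) = { i }.
In Factor -> Type: Type is at the end, add FOLLOW(Factor) = { g, i, u }.
Union: FOLLOW(Type) = { g, i, u }.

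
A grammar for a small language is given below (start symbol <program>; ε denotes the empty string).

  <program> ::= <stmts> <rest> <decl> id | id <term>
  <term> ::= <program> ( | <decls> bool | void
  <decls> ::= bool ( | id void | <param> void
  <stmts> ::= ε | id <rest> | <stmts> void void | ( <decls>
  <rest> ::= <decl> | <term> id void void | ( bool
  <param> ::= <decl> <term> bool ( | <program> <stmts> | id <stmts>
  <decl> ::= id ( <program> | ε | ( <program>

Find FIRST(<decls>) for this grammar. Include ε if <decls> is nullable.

<decls> ::= bool ( contributes {bool}.
<decls> ::= id void contributes {id}.
From <decls> ::= <param> void: add FIRST(<param>) = { (, bool, id, void }.
Union: FIRST(<decls>) = { (, bool, id, void }.

{ (, bool, id, void }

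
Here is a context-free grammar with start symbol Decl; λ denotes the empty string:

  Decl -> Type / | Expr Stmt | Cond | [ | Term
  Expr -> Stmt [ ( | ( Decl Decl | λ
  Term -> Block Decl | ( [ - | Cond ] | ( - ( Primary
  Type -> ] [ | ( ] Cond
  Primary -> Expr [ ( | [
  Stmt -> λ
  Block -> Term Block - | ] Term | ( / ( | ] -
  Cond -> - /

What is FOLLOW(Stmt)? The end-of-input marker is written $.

{ $, (, -, [, ] }

In Decl -> Expr Stmt: Stmt is at the end, add FOLLOW(Decl) = { $, (, -, [, ] }.
In Expr -> Stmt [ (: add FIRST([ () = { [ }.
Union: FOLLOW(Stmt) = { $, (, -, [, ] }.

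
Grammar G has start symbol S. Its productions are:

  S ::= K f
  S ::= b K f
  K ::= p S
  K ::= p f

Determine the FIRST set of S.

{ b, p }

From S ::= K f: add FIRST(K) = { p }.
S ::= b K f contributes {b}.
Union: FIRST(S) = { b, p }.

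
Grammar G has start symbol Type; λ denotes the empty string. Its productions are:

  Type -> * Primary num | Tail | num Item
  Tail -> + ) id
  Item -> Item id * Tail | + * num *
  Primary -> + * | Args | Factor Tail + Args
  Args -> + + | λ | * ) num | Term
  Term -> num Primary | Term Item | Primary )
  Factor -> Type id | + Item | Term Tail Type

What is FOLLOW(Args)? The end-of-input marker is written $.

{ ), +, num }

In Primary -> Args: Args is at the end, add FOLLOW(Primary) = { ), +, num }.
In Primary -> Factor Tail + Args: Args is at the end, add FOLLOW(Primary) = { ), +, num }.
Union: FOLLOW(Args) = { ), +, num }.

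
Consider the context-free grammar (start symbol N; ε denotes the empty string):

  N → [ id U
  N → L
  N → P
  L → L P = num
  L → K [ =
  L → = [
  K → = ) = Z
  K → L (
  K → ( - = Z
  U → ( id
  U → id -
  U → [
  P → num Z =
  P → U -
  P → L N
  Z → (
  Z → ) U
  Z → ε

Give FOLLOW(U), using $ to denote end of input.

In N → [ id U: U is at the end, add FOLLOW(N) = { $, = }.
In P → U -: add FIRST(-) = { - }.
In Z → ) U: U is at the end, add FOLLOW(Z) = { =, [ }.
Union: FOLLOW(U) = { $, -, =, [ }.

{ $, -, =, [ }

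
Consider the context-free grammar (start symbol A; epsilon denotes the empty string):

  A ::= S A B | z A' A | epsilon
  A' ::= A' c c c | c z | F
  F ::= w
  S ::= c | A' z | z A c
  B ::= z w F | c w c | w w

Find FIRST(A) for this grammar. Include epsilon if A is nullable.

From A ::= S A B: add FIRST(S) = { c, w, z }.
A ::= z A' A contributes {z}.
A ::= epsilon contributes epsilon.
Union: FIRST(A) = { c, w, z, epsilon }.

{ c, w, z, epsilon }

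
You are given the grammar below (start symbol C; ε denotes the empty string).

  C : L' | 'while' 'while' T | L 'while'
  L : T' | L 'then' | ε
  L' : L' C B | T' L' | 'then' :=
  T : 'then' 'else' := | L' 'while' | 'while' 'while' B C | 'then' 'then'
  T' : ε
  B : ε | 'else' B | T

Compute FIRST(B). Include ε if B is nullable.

B : ε contributes ε.
B : 'else' B contributes {'else'}.
From B : T: add FIRST(T) = { 'then', 'while' }.
Union: FIRST(B) = { 'else', 'then', 'while', ε }.

{ 'else', 'then', 'while', ε }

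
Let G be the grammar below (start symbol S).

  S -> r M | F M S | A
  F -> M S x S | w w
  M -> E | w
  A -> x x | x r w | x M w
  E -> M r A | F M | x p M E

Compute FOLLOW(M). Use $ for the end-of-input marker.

{ $, r, w, x }

In S -> r M: M is at the end, add FOLLOW(S) = { $, w, x }.
In S -> F M S: add FIRST(S) = { r, w, x }.
In F -> M S x S: add FIRST(S x S) = { r, w, x }.
In A -> x M w: add FIRST(w) = { w }.
In E -> M r A: add FIRST(r A) = { r }.
In E -> F M: M is at the end, add FOLLOW(E) = { $, r, w, x }.
In E -> x p M E: add FIRST(E) = { w, x }.
Union: FOLLOW(M) = { $, r, w, x }.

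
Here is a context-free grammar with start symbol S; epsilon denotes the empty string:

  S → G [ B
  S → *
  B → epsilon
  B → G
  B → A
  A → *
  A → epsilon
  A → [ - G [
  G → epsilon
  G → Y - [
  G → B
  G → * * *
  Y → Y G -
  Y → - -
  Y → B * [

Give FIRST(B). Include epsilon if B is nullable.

{ *, -, [, epsilon }

B → epsilon contributes epsilon.
From B → G: add FIRST(G) = { *, -, [, epsilon } (including epsilon since G is nullable).
From B → A: add FIRST(A) = { *, [, epsilon } (including epsilon since A is nullable).
Union: FIRST(B) = { *, -, [, epsilon }.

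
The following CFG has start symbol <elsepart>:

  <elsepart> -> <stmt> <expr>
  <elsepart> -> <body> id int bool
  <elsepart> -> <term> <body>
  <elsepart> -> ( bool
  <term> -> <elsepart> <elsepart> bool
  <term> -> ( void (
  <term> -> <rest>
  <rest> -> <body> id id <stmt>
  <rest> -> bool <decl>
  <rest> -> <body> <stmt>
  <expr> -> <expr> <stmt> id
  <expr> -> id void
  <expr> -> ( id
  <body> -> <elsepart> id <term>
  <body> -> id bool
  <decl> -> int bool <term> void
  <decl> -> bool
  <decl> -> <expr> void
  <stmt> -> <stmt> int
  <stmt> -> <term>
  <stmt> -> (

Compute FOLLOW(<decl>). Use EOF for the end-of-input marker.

{ EOF, (, bool, id, int, void }

In <rest> -> bool <decl>: <decl> is at the end, add FOLLOW(<rest>) = { EOF, (, bool, id, int, void }.
Union: FOLLOW(<decl>) = { EOF, (, bool, id, int, void }.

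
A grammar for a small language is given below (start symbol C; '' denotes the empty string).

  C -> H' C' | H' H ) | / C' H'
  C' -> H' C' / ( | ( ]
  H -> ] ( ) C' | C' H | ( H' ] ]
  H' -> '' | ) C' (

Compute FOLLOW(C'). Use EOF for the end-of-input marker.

In C -> H' C': C' is at the end, add FOLLOW(C) = { EOF }.
In C -> / C' H': add FIRST(H')\{''} = { ) }.
  Since H' is nullable, also add FOLLOW(C) = { EOF }.
In C' -> H' C' / (: add FIRST(/ () = { / }.
In H -> ] ( ) C': C' is at the end, add FOLLOW(H) = { ) }.
In H -> C' H: add FIRST(H) = { (, ), ] }.
In H' -> ) C' (: add FIRST(() = { ( }.
Union: FOLLOW(C') = { EOF, (, ), /, ] }.

{ EOF, (, ), /, ] }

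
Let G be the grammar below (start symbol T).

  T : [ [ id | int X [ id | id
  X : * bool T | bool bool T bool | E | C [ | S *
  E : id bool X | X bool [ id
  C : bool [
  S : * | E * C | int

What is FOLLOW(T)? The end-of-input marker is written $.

T is the start symbol, so $ ∈ FOLLOW(T).
In X : * bool T: T is at the end, add FOLLOW(X) = { *, [, bool }.
In X : bool bool T bool: add FIRST(bool) = { bool }.
Union: FOLLOW(T) = { $, *, [, bool }.

{ $, *, [, bool }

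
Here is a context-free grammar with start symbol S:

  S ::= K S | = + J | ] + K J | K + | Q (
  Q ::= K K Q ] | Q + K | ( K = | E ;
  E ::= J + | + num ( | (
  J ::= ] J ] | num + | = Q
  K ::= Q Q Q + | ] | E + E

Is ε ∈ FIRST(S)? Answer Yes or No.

No nonterminal in this grammar is nullable.
No production of S has an RHS whose symbols are all nullable, so S is not nullable.

No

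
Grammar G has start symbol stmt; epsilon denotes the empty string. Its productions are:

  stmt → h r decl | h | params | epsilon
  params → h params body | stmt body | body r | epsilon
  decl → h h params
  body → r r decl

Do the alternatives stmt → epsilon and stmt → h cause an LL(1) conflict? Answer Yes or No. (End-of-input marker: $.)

No

FIRST(epsilon) = { epsilon } and FIRST(h) = { h }.
The first is nullable but FOLLOW(stmt) = { $, r } is disjoint from FIRST of the second.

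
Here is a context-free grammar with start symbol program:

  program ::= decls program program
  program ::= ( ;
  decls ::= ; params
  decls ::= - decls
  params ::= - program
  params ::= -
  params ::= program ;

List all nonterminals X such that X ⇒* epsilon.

{ } (none)

No nonterminal has an empty production or an RHS whose symbols are all nullable.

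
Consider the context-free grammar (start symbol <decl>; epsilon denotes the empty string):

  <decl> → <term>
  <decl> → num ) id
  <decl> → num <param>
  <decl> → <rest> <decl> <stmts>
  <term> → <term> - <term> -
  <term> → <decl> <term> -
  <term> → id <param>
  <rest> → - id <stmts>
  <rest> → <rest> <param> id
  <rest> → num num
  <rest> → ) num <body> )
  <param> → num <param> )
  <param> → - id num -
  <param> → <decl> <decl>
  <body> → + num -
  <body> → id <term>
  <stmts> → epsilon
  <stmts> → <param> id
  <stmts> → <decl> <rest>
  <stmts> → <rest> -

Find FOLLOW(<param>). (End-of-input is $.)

In <decl> → num <param>: <param> is at the end, add FOLLOW(<decl>) = { $, ), -, id, num }.
In <term> → id <param>: <param> is at the end, add FOLLOW(<term>) = { $, ), -, id, num }.
In <rest> → <rest> <param> id: add FIRST(id) = { id }.
In <param> → num <param> ): add FIRST()) = { ) }.
In <stmts> → <param> id: add FIRST(id) = { id }.
Union: FOLLOW(<param>) = { $, ), -, id, num }.

{ $, ), -, id, num }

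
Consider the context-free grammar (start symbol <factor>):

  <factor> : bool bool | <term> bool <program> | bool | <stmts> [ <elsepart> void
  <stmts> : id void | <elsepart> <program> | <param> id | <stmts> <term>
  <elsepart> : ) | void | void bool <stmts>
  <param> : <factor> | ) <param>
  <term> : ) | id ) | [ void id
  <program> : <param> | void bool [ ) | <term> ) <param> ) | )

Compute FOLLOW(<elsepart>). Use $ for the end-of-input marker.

In <factor> : <stmts> [ <elsepart> void: add FIRST(void) = { void }.
In <stmts> : <elsepart> <program>: add FIRST(<program>) = { ), [, bool, id, void }.
Union: FOLLOW(<elsepart>) = { ), [, bool, id, void }.

{ ), [, bool, id, void }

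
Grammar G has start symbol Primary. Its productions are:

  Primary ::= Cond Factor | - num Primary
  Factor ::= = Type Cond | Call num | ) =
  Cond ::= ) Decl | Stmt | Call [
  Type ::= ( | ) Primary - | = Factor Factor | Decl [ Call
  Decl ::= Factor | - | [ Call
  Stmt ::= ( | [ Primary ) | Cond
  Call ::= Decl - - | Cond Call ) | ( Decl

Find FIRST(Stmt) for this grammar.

Stmt ::= ( contributes {(}.
Stmt ::= [ Primary ) contributes {[}.
From Stmt ::= Cond: add FIRST(Cond) = { (, ), -, =, [ }.
Union: FIRST(Stmt) = { (, ), -, =, [ }.

{ (, ), -, =, [ }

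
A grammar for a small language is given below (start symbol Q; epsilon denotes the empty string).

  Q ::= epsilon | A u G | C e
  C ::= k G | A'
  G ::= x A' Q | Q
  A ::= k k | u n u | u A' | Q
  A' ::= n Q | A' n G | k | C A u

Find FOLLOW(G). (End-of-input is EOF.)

In Q ::= A u G: G is at the end, add FOLLOW(Q) = { EOF, e, k, n, u }.
In C ::= k G: G is at the end, add FOLLOW(C) = { e, k, n, u }.
In A' ::= A' n G: G is at the end, add FOLLOW(A') = { EOF, e, k, n, u }.
Union: FOLLOW(G) = { EOF, e, k, n, u }.

{ EOF, e, k, n, u }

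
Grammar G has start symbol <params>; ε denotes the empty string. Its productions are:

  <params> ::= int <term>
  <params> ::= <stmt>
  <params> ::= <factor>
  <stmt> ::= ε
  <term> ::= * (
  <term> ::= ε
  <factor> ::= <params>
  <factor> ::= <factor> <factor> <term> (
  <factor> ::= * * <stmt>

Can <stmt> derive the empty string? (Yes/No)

<stmt> has an ε-production, so <stmt> ⇒ ε.

Yes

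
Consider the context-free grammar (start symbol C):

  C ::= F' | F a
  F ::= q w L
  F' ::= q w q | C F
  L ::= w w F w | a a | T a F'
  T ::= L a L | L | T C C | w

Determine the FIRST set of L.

L ::= w w F w contributes {w}.
L ::= a a contributes {a}.
From L ::= T a F': add FIRST(T) = { a, w }.
Union: FIRST(L) = { a, w }.

{ a, w }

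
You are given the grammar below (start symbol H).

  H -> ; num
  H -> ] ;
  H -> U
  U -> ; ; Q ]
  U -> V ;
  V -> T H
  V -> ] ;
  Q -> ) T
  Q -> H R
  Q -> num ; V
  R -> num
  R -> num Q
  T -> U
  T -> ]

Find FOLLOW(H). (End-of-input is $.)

{ $, ;, ], num }

H is the start symbol, so $ ∈ FOLLOW(H).
In V -> T H: H is at the end, add FOLLOW(V) = { ;, ] }.
In Q -> H R: add FIRST(R) = { num }.
Union: FOLLOW(H) = { $, ;, ], num }.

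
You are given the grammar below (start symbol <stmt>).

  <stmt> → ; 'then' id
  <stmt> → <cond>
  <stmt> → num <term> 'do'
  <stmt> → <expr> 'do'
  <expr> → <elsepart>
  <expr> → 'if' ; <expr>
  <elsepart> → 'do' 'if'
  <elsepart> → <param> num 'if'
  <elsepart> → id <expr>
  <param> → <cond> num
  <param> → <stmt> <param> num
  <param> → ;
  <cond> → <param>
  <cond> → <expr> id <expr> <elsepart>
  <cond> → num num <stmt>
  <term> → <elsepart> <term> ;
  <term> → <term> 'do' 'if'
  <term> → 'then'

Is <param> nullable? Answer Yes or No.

No nonterminal in this grammar is nullable.
No production of <param> has an RHS whose symbols are all nullable, so <param> is not nullable.

No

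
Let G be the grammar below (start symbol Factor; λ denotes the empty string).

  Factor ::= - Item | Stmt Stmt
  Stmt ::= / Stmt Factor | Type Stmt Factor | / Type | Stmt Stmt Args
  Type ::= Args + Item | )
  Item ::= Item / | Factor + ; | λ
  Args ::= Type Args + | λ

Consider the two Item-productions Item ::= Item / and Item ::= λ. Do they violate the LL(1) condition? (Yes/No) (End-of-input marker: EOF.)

FIRST(Item /) = { ), +, -, / } and FIRST(λ) = { λ }.
The second alternative is nullable and FOLLOW(Item) = { EOF, ), +, -, / } shares ) with FIRST of the first — conflict.

Yes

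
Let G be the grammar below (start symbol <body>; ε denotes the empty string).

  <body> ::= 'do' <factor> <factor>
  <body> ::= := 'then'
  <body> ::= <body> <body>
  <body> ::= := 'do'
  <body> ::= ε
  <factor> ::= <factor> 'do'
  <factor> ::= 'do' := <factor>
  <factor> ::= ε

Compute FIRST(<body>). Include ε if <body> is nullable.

{ 'do', :=, ε }

<body> ::= 'do' <factor> <factor> contributes {'do'}.
<body> ::= := 'then' contributes {:=}.
From <body> ::= <body> <body>: <body>, <body> nullable, take FIRST(<body>) ∪ FIRST(<body>) = { 'do', := }; also ε since the whole RHS is nullable.
<body> ::= := 'do' contributes {:=}.
<body> ::= ε contributes ε.
Union: FIRST(<body>) = { 'do', :=, ε }.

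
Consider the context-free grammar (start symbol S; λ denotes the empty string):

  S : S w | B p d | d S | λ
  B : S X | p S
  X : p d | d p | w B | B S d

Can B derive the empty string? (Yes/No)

Nullable nonterminals: S.
No production of B has an RHS whose symbols are all nullable, so B is not nullable.

No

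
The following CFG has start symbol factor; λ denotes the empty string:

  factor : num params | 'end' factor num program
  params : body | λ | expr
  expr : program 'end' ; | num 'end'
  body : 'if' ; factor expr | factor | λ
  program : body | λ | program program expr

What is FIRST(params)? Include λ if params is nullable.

{ 'end', 'if', num, λ }

From params : body: add FIRST(body) = { 'end', 'if', num, λ } (including λ since body is nullable).
params : λ contributes λ.
From params : expr: add FIRST(expr) = { 'end', 'if', num }.
Union: FIRST(params) = { 'end', 'if', num, λ }.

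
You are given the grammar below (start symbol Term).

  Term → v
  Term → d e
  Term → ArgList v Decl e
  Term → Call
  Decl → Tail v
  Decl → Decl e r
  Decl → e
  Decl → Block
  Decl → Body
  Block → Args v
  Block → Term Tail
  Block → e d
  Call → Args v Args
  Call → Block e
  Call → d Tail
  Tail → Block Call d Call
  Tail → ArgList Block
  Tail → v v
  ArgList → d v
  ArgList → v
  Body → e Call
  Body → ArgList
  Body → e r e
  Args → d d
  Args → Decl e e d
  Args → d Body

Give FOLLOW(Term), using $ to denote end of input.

{ $, d, e, v }

Term is the start symbol, so $ ∈ FOLLOW(Term).
In Block → Term Tail: add FIRST(Tail) = { d, e, v }.
Union: FOLLOW(Term) = { $, d, e, v }.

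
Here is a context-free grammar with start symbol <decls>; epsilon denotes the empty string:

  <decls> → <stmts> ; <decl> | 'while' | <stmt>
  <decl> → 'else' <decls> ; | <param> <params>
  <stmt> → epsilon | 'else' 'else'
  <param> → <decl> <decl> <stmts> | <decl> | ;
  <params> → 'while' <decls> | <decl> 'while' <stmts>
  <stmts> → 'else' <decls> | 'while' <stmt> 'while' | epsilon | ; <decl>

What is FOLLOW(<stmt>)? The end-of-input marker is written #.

In <decls> → <stmt>: <stmt> is at the end, add FOLLOW(<decls>) = { #, 'else', 'while', ; }.
In <stmts> → 'while' <stmt> 'while': add FIRST('while') = { 'while' }.
Union: FOLLOW(<stmt>) = { #, 'else', 'while', ; }.

{ #, 'else', 'while', ; }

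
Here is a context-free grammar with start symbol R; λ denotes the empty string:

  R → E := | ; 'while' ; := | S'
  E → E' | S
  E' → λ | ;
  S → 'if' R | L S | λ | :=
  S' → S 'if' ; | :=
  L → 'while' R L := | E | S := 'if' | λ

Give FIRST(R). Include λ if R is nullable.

{ 'if', 'while', :=, ; }

From R → E :=: E nullable, take FIRST(E) ∪ {:=} = { 'if', 'while', :=, ; }.
R → ; 'while' ; := contributes {;}.
From R → S': add FIRST(S') = { 'if', 'while', :=, ; }.
Union: FIRST(R) = { 'if', 'while', :=, ; }.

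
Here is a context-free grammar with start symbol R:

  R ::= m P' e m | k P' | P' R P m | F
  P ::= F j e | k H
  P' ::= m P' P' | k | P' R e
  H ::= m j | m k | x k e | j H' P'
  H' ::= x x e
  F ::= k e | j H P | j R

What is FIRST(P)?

From P ::= F j e: add FIRST(F) = { j, k }.
P ::= k H contributes {k}.
Union: FIRST(P) = { j, k }.

{ j, k }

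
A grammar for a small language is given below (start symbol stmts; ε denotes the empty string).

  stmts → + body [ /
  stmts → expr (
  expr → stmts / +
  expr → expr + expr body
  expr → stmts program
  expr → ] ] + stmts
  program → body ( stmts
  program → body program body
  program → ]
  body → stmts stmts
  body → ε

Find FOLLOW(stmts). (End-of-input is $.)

stmts is the start symbol, so $ ∈ FOLLOW(stmts).
In expr → stmts / +: add FIRST(/ +) = { / }.
In expr → stmts program: add FIRST(program) = { (, +, ] }.
In expr → ] ] + stmts: stmts is at the end, add FOLLOW(expr) = { (, +, ] }.
In program → body ( stmts: stmts is at the end, add FOLLOW(program) = { (, +, ] }.
In body → stmts stmts: add FIRST(stmts) = { +, ] }.
In body → stmts stmts: stmts is at the end, add FOLLOW(body) = { (, +, [, ] }.
Union: FOLLOW(stmts) = { $, (, +, /, [, ] }.

{ $, (, +, /, [, ] }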